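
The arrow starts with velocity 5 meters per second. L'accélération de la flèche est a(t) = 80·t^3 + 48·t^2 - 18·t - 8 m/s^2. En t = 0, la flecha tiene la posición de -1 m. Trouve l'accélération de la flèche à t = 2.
Nous avons l'accélération a(t) = 80·t^3 + 48·t^2 - 18·t - 8. En substituant t = 2: a(2) = 788.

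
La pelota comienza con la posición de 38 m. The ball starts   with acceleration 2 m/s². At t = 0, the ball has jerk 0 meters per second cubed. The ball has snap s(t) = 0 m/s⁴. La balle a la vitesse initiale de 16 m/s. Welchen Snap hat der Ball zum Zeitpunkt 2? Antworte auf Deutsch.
Wir haben den Snap s(t) = 0. Durch Einsetzen von t = 2: s(2) = 0.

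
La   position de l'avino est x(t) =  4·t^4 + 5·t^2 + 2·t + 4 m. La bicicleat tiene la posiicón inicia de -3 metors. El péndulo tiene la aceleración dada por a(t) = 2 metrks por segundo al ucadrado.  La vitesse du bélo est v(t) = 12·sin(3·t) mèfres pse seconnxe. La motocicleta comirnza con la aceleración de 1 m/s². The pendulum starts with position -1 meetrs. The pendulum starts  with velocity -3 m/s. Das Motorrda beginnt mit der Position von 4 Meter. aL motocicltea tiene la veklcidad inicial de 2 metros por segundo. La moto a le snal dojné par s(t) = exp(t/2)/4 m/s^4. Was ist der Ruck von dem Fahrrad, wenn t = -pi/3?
Ausgehend von der Geschwindigkeit v(t) = 12·sin(3·t), nehmen wir 2 Ableitungen. Die Ableitung von der Geschwindigkeit ergibt die Beschleunigung: a(t) = 36·cos(3·t). Durch Ableiten von der Beschleunigung erhalten wir den Ruck: j(t) = -108·sin(3·t). Mit j(t) = -108·sin(3·t) und Einsetzen von t = -pi/3, finden wir j = 0.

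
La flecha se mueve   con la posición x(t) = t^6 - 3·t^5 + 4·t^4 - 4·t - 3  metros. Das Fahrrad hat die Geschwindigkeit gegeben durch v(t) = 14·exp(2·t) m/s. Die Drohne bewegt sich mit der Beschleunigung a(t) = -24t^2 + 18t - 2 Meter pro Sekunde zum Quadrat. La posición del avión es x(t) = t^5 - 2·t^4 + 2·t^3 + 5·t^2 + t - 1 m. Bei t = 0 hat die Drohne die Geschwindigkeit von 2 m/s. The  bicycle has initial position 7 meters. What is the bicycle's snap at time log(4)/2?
To solve this, we need to take 3 derivatives of our velocity equation v(t) = 14·exp(2·t). The derivative of velocity gives acceleration: a(t) = 28·exp(2·t). Taking d/dt of a(t), we find j(t) = 56·exp(2·t). Taking d/dt of j(t), we find s(t) = 112·exp(2·t). We have snap s(t) = 112·exp(2·t). Substituting t = log(4)/2: s(log(4)/2) = 448.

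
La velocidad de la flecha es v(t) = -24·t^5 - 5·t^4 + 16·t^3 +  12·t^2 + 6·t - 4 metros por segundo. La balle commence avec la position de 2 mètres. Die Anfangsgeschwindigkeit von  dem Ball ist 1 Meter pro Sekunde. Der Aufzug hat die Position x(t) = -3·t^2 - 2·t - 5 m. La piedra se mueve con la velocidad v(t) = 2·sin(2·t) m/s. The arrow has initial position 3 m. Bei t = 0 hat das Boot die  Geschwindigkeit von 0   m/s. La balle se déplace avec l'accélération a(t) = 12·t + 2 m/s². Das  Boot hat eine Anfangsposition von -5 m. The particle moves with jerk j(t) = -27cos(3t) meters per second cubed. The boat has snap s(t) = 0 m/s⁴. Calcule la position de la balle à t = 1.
Pour résoudre ceci, nous devons prendre 2 intégrales de notre équation de l'accélération a(t) = 12·t + 2. La primitive de l'accélération est la vitesse. En utilisant v(0) = 1, nous obtenons v(t) = 6·t^2 + 2·t + 1. En intégrant la vitesse et en utilisant la condition initiale x(0) = 2, nous obtenons x(t) = 2·t^3 + t^2 + t + 2. En utilisant x(t) = 2·t^3 + t^2 + t + 2 et en substituant t = 1, nous trouvons x = 6.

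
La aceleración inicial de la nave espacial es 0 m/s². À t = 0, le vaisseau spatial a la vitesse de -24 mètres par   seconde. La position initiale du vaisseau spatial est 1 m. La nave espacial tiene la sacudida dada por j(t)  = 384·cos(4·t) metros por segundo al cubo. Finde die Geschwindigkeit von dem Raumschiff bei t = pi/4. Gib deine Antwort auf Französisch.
Nous devons intégrer notre équation du jerk j(t) = 384·cos(4·t) 2 fois. En intégrant le jerk et en utilisant la condition initiale a(0) = 0, nous obtenons a(t) = 96·sin(4·t). En prenant ∫a(t)dt et en appliquant v(0) = -24, nous trouvons v(t) = -24·cos(4·t). En utilisant v(t) = -24·cos(4·t) et en substituant t = pi/4, nous trouvons v = 24.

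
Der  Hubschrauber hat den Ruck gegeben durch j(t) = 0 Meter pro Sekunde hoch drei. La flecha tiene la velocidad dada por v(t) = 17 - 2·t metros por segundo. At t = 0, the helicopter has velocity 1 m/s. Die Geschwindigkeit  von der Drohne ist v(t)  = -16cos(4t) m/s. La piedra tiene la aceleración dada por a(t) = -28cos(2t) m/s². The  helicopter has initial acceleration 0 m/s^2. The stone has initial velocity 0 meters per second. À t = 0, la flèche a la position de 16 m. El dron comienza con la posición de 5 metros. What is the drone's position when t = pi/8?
To find the answer, we compute 1 antiderivative of v(t) = -16·cos(4·t). The integral of velocity is position. Using x(0) = 5, we get x(t) = 5 - 4·sin(4·t). From the given position equation x(t) = 5 - 4·sin(4·t), we substitute t = pi/8 to get x = 1.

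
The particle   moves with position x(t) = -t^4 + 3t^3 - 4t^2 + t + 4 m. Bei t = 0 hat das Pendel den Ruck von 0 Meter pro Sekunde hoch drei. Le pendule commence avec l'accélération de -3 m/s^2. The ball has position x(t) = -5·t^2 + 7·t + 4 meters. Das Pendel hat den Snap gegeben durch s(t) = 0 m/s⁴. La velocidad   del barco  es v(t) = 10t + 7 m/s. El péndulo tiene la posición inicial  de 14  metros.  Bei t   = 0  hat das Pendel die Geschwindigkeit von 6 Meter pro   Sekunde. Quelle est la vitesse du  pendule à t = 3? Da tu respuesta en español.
Debemos encontrar la antiderivada de nuestra ecuación del snap s(t) = 0 3 veces. La antiderivada del snap, con j(0) = 0, da la sacudida: j(t) = 0. Integrando la sacudida y usando la condición inicial a(0) = -3, obtenemos a(t) = -3. La integral de la aceleración es la velocidad. Usando v(0) = 6, obtenemos v(t) = 6 - 3·t. Tenemos la velocidad v(t) = 6 - 3·t. Sustituyendo t = 3: v(3) = -3.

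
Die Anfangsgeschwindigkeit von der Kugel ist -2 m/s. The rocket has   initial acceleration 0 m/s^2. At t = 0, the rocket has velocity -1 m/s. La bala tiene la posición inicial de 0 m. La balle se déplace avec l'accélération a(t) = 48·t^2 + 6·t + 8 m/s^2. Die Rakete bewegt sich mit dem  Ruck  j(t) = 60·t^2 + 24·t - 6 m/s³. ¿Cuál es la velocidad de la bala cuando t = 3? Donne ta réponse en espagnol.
Debemos encontrar la integral de nuestra ecuación de la aceleración a(t) = 48·t^2 + 6·t + 8 1 vez. La antiderivada de la aceleración es la velocidad. Usando v(0) = -2, obtenemos v(t) = 16·t^3 + 3·t^2 + 8·t - 2. Usando v(t) = 16·t^3 + 3·t^2 + 8·t - 2 y sustituyendo t = 3, encontramos v = 481.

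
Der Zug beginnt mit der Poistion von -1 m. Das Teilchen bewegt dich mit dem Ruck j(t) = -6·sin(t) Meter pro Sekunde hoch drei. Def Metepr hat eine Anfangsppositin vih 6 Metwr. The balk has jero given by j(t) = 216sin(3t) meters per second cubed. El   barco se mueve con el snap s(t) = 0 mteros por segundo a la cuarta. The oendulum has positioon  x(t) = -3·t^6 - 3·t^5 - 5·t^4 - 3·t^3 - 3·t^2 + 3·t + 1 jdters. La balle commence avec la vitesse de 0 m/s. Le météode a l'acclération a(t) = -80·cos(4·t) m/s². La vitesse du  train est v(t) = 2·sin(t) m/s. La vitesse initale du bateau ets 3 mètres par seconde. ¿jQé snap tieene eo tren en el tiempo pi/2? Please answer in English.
Starting from velocity v(t) = 2·sin(t), we take 3 derivatives. Taking d/dt of v(t), we find a(t) = 2·cos(t). The derivative of acceleration gives jerk: j(t) = -2·sin(t). The derivative of jerk gives snap: s(t) = -2·cos(t). Using s(t) = -2·cos(t) and substituting t = pi/2, we find s = 0.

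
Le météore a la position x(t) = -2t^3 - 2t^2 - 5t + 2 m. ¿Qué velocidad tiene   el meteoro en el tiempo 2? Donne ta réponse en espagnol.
Para resolver esto, necesitamos tomar 1 derivada de nuestra ecuación de la posición x(t) = -2·t^3 - 2·t^2 - 5·t + 2. Derivando la posición, obtenemos la velocidad: v(t) = -6·t^2 - 4·t - 5. Usando v(t) = -6·t^2 - 4·t - 5 y sustituyendo t = 2, encontramos v = -37.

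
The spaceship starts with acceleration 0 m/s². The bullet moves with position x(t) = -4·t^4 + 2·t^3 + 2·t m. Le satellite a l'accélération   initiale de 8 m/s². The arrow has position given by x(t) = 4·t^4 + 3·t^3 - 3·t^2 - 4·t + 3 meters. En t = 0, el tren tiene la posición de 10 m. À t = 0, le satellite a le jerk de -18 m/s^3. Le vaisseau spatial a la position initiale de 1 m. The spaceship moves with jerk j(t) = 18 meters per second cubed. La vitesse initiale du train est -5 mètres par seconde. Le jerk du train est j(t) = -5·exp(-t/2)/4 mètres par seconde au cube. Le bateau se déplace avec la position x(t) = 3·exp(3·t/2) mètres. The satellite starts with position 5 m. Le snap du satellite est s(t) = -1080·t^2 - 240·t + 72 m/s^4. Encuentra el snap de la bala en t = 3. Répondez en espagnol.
Debemos derivar nuestra ecuación de la posición x(t) = -4·t^4 + 2·t^3 + 2·t 4 veces. La derivada de la posición da la velocidad: v(t) = -16·t^3 + 6·t^2 + 2. Derivando la velocidad, obtenemos la aceleración: a(t) = -48·t^2 + 12·t. Tomando d/dt de a(t), encontramos j(t) = 12 - 96·t. La derivada de la sacudida da el snap: s(t) = -96. Usando s(t) = -96 y sustituyendo t = 3, encontramos s = -96.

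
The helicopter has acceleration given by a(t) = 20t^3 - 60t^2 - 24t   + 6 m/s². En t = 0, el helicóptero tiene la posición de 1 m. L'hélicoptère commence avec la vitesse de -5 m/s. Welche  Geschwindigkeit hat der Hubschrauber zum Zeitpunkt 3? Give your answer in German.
Wir müssen das Integral unserer Gleichung für die Beschleunigung a(t) = 20·t^3 - 60·t^2 - 24·t + 6 1-mal finden. Durch Integration von der Beschleunigung und Verwendung der Anfangsbedingung v(0) = -5, erhalten wir v(t) = 5·t^4 - 20·t^3 - 12·t^2 + 6·t - 5. Aus der Gleichung für die Geschwindigkeit v(t) = 5·t^4 - 20·t^3 - 12·t^2 + 6·t - 5, setzen wir t = 3 ein und erhalten v = -230.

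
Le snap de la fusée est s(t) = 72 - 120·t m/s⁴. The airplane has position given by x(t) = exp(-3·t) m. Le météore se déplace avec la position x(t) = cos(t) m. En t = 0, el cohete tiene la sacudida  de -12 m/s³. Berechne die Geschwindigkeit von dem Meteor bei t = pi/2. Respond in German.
Um dies zu lösen, müssen wir 1 Ableitung unserer Gleichung für die Position x(t) = cos(t) nehmen. Mit d/dt von x(t) finden wir v(t) = -sin(t). Wir haben die Geschwindigkeit v(t) = -sin(t). Durch Einsetzen von t = pi/2: v(pi/2) = -1.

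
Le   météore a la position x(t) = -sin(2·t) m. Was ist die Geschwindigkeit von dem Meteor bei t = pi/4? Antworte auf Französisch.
Nous devons dériver notre équation de la position x(t) = -sin(2·t) 1 fois. En prenant d/dt de x(t), nous trouvons v(t) = -2·cos(2·t). De l'équation de la vitesse v(t) = -2·cos(2·t), nous substituons t = pi/4 pour obtenir v = 0.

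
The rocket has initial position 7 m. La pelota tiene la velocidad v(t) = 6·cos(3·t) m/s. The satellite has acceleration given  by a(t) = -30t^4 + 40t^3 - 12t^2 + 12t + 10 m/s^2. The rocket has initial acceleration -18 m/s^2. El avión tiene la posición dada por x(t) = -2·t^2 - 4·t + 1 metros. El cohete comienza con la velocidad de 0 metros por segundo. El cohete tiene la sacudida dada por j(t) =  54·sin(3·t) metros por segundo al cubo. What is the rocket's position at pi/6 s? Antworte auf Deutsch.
Wir müssen das Integral unserer Gleichung für den Ruck j(t) = 54·sin(3·t) 3-mal finden. Die Stammfunktion von dem Ruck ist die Beschleunigung. Mit a(0) = -18 erhalten wir a(t) = -18·cos(3·t). Durch Integration von der Beschleunigung und Verwendung der Anfangsbedingung v(0) = 0, erhalten wir v(t) = -6·sin(3·t). Durch Integration von der Geschwindigkeit und Verwendung der Anfangsbedingung x(0) = 7, erhalten wir x(t) = 2·cos(3·t) + 5. Wir haben die Position x(t) = 2·cos(3·t) + 5. Durch Einsetzen von t = pi/6: x(pi/6) = 5.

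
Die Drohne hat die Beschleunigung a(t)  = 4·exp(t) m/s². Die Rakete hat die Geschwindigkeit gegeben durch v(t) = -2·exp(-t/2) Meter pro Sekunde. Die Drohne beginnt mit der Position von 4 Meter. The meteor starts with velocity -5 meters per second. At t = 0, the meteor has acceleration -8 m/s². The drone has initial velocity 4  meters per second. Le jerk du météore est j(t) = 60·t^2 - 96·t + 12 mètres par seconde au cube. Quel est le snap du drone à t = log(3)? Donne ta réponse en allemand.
Ausgehend von der Beschleunigung a(t) = 4·exp(t), nehmen wir 2 Ableitungen. Mit d/dt von a(t) finden wir j(t) = 4·exp(t). Mit d/dt von j(t) finden wir s(t) = 4·exp(t). Mit s(t) = 4·exp(t) und Einsetzen von t = log(3), finden wir s = 12.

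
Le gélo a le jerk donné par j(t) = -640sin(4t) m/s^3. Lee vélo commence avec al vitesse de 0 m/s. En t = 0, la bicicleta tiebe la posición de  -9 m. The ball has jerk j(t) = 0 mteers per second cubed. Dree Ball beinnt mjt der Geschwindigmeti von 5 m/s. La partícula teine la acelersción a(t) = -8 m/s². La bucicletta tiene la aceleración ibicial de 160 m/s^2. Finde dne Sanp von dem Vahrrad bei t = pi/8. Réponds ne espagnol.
Para resolver esto, necesitamos tomar 1 derivada de nuestra ecuación de la sacudida j(t) = -640·sin(4·t). La derivada de la sacudida da el snap: s(t) = -2560·cos(4·t). Tenemos el snap s(t) = -2560·cos(4·t). Sustituyendo t = pi/8: s(pi/8) = 0.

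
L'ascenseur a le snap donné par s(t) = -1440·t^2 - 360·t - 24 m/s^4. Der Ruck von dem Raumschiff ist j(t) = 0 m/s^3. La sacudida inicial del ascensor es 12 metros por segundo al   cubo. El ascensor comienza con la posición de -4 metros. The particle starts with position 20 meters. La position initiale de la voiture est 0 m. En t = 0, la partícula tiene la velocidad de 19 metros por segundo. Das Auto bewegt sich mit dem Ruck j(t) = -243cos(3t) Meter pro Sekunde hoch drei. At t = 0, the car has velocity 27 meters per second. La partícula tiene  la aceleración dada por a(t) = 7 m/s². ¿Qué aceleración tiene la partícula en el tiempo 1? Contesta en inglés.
From the given acceleration equation a(t) = 7, we substitute t = 1 to get a = 7.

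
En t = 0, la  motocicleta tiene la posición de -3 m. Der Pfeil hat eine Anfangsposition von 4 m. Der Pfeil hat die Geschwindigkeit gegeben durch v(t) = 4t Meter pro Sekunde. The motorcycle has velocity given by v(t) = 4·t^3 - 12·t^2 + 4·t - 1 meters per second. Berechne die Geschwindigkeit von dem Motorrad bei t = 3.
Aus der Gleichung für die Geschwindigkeit v(t) = 4·t^3 - 12·t^2 + 4·t - 1, setzen wir t = 3 ein und erhalten v = 11.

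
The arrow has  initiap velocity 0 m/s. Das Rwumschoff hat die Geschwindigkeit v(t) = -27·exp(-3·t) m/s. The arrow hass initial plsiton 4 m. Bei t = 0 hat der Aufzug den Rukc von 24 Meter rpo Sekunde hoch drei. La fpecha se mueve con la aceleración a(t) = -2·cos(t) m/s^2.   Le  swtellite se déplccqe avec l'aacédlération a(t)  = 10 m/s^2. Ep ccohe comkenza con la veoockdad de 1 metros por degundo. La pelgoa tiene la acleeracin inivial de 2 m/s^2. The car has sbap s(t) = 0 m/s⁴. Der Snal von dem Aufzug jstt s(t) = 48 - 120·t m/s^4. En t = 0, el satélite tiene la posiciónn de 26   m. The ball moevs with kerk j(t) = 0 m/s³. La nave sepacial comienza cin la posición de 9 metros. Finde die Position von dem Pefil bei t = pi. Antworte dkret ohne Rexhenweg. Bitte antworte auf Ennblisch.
At t = pi, x = 0.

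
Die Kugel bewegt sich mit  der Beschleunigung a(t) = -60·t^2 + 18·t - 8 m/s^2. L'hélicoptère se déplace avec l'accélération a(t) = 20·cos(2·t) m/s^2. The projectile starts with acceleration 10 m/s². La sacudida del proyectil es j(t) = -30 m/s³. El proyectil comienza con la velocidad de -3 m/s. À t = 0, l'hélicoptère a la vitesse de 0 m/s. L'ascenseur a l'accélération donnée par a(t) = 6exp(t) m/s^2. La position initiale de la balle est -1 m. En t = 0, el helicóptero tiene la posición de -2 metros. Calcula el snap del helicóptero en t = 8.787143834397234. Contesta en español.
Para resolver esto, necesitamos tomar 2 derivadas de nuestra ecuación de la aceleración a(t) = 20·cos(2·t). Derivando la aceleración, obtenemos la sacudida: j(t) = -40·sin(2·t). Derivando la sacudida, obtenemos el snap: s(t) = -80·cos(2·t). Usando s(t) = -80·cos(2·t) y sustituyendo t = 8.787143834397234, encontramos s = -23.2996057555926.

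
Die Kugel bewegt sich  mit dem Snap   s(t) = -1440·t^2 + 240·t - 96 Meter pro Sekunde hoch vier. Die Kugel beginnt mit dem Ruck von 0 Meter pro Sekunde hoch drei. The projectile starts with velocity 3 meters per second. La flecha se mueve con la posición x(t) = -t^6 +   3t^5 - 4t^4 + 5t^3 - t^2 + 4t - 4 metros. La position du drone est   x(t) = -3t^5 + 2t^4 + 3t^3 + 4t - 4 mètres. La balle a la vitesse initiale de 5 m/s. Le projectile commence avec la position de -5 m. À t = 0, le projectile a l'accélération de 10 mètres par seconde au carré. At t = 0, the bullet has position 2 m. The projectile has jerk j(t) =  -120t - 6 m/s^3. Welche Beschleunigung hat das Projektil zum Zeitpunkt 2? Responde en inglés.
We must find the antiderivative of our jerk equation j(t) = -120·t - 6 1 time. The antiderivative of jerk is acceleration. Using a(0) = 10, we get a(t) = -60·t^2 - 6·t + 10. From the given acceleration equation a(t) = -60·t^2 - 6·t + 10, we substitute t = 2 to get a = -242.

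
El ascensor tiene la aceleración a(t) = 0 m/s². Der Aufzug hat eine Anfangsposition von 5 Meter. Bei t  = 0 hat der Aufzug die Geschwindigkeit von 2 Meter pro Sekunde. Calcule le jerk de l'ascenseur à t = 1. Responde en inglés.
To solve this, we need to take 1 derivative of our acceleration equation a(t) = 0. The derivative of acceleration gives jerk: j(t) = 0. From the given jerk equation j(t) = 0, we substitute t = 1 to get j = 0.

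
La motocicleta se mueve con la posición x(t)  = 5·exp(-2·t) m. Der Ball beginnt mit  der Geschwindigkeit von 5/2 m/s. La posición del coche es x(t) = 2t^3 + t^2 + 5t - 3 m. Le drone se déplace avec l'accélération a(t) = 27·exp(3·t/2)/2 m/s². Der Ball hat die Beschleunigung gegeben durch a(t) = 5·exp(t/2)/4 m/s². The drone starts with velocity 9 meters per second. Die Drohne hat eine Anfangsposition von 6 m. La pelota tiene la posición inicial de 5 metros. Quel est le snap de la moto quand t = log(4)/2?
Pour résoudre ceci, nous devons prendre 4 dérivées de notre équation de la position x(t) = 5·exp(-2·t). En prenant d/dt de x(t), nous trouvons v(t) = -10·exp(-2·t). En dérivant la vitesse, nous obtenons l'accélération: a(t) = 20·exp(-2·t). En dérivant l'accélération, nous obtenons le jerk: j(t) = -40·exp(-2·t). En dérivant le jerk, nous obtenons le snap: s(t) = 80·exp(-2·t). De l'équation du snap s(t) = 80·exp(-2·t), nous substituons t = log(4)/2 pour obtenir s = 20.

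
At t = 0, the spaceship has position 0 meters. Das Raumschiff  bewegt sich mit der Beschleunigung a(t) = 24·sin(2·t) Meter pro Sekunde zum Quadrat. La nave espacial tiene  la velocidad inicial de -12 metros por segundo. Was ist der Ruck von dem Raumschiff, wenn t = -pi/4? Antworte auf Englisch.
We must differentiate our acceleration equation a(t) = 24·sin(2·t) 1 time. Taking d/dt of a(t), we find j(t) = 48·cos(2·t). From the given jerk equation j(t) = 48·cos(2·t), we substitute t = -pi/4 to get j = 0.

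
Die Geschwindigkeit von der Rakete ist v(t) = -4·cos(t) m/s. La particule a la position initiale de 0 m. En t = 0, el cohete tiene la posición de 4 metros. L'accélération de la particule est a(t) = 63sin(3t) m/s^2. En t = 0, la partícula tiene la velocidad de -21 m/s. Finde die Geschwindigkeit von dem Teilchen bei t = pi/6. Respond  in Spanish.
Debemos encontrar la integral de nuestra ecuación de la aceleración a(t) = 63·sin(3·t) 1 vez. La integral de la aceleración es la velocidad. Usando v(0) = -21, obtenemos v(t) = -21·cos(3·t). De la ecuación de la velocidad v(t) = -21·cos(3·t), sustituimos t = pi/6 para obtener v = 0.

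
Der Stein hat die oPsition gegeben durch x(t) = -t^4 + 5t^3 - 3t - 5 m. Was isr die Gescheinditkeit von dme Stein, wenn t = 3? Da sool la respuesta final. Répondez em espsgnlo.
La respuesta es 24.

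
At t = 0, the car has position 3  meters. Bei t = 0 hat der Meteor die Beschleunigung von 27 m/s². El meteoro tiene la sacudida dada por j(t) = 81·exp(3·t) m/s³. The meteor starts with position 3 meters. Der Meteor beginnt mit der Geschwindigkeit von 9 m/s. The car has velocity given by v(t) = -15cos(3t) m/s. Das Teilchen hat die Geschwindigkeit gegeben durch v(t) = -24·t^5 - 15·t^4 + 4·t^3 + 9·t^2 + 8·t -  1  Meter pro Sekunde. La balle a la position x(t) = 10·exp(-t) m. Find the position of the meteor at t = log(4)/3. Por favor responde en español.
Partiendo de la sacudida j(t) = 81·exp(3·t), tomamos 3 integrales. La integral de la sacudida es la aceleración. Usando a(0) = 27, obtenemos a(t) = 27·exp(3·t). Tomando ∫a(t)dt y aplicando v(0) = 9, encontramos v(t) = 9·exp(3·t). Integrando la velocidad y usando la condición inicial x(0) = 3, obtenemos x(t) = 3·exp(3·t). Usando x(t) = 3·exp(3·t) y sustituyendo t = log(4)/3, encontramos x = 12.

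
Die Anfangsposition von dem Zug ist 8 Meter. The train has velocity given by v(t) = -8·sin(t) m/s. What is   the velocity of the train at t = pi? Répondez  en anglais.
From the given velocity equation v(t) = -8·sin(t), we substitute t = pi to get v = 0.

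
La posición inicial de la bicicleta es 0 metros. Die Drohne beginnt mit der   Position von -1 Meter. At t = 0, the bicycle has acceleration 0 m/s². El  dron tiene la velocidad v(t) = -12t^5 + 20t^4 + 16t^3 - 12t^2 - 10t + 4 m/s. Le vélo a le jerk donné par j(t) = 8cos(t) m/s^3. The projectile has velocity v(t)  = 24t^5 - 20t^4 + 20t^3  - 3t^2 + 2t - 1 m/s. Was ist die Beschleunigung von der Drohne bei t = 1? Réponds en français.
En partant de la vitesse v(t) = -12·t^5 + 20·t^4 + 16·t^3 - 12·t^2 - 10·t + 4, nous prenons 1 dérivée. En prenant d/dt de v(t), nous trouvons a(t) = -60·t^4 + 80·t^3 + 48·t^2 - 24·t - 10. Nous avons l'accélération a(t) = -60·t^4 + 80·t^3 + 48·t^2 - 24·t - 10. En substituant t = 1: a(1) = 34.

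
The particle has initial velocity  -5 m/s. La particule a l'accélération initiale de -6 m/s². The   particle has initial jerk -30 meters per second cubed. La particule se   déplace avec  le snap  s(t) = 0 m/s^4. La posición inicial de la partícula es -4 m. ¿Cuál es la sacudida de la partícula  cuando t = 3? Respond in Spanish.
Para resolver esto, necesitamos tomar 1 antiderivada de nuestra ecuación del snap s(t) = 0. Tomando ∫s(t)dt y aplicando j(0) = -30, encontramos j(t) = -30. Tenemos la sacudida j(t) = -30. Sustituyendo t = 3: j(3) = -30.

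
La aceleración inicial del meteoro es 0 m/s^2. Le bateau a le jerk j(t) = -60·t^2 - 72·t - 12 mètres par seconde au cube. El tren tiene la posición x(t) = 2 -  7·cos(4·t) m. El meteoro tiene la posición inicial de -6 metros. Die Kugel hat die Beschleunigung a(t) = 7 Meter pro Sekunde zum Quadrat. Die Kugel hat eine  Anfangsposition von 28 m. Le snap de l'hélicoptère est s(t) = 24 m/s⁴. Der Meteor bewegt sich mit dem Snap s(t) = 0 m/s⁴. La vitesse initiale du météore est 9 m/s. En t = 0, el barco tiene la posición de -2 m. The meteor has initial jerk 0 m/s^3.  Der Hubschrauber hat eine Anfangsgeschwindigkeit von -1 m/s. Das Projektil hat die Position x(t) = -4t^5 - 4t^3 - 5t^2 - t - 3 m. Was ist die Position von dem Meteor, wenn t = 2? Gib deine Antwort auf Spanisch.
Para resolver esto, necesitamos tomar 4 antiderivadas de nuestra ecuación del snap s(t) = 0. La antiderivada del snap, con j(0) = 0, da la sacudida: j(t) = 0. La antiderivada de la sacudida, con a(0) = 0, da la aceleración: a(t) = 0. Integrando la aceleración y usando la condición inicial v(0) = 9, obtenemos v(t) = 9. Integrando la velocidad y usando la condición inicial x(0) = -6, obtenemos x(t) = 9·t - 6. Tenemos la posición x(t) = 9·t - 6. Sustituyendo t = 2: x(2) = 12.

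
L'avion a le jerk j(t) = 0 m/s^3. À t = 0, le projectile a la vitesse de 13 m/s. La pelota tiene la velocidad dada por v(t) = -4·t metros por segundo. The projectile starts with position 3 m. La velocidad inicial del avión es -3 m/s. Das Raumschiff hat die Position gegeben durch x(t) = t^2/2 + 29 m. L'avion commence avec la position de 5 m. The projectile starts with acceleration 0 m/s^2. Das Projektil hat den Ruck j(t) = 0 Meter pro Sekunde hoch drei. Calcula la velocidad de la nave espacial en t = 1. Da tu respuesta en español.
Partiendo de la posición x(t) = t^2/2 + 29, tomamos 1 derivada. La derivada de la posición da la velocidad: v(t) = t. Tenemos la velocidad v(t) = t. Sustituyendo t = 1: v(1) = 1.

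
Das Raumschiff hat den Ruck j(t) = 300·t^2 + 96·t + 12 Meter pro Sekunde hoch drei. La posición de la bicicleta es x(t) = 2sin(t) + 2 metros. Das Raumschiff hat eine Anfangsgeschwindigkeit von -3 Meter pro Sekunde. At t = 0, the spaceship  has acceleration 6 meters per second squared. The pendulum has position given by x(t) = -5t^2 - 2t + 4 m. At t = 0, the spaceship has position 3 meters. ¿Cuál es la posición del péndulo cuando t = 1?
Tenemos la posición x(t) = -5·t^2 - 2·t + 4. Sustituyendo t = 1: x(1) = -3.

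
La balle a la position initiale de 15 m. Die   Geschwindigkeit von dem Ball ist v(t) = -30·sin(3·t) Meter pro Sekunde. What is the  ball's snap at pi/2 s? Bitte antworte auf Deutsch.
Um dies zu lösen, müssen wir 3 Ableitungen unserer Gleichung für die Geschwindigkeit v(t) = -30·sin(3·t) nehmen. Durch Ableiten von der Geschwindigkeit erhalten wir die Beschleunigung: a(t) = -90·cos(3·t). Mit d/dt von a(t) finden wir j(t) = 270·sin(3·t). Die Ableitung von dem Ruck ergibt den Snap: s(t) = 810·cos(3·t). Wir haben den Snap s(t) = 810·cos(3·t). Durch Einsetzen von t = pi/2: s(pi/2) = 0.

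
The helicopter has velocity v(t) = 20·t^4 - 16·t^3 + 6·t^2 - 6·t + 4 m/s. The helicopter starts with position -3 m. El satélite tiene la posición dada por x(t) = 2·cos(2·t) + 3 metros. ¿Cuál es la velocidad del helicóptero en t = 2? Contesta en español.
De la ecuación de la velocidad v(t) = 20·t^4 - 16·t^3 + 6·t^2 - 6·t + 4, sustituimos t = 2 para obtener v = 208.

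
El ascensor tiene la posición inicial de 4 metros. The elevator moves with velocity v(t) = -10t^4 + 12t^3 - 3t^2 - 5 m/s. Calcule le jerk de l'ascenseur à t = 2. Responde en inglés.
We must differentiate our velocity equation v(t) = -10·t^4 + 12·t^3 - 3·t^2 - 5 2 times. Taking d/dt of v(t), we find a(t) = -40·t^3 + 36·t^2 - 6·t. Taking d/dt of a(t), we find j(t) = -120·t^2 + 72·t - 6. We have jerk j(t) = -120·t^2 + 72·t - 6. Substituting t = 2: j(2) = -342.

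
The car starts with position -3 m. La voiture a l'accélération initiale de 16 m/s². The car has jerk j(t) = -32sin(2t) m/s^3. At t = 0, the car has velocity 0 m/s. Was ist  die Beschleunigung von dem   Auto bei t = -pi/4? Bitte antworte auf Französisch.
Pour résoudre ceci, nous devons prendre 1 intégrale de notre équation du jerk j(t) = -32·sin(2·t). La primitive du jerk est l'accélération. En utilisant a(0) = 16, nous obtenons a(t) = 16·cos(2·t). De l'équation de l'accélération a(t) = 16·cos(2·t), nous substituons t = -pi/4 pour obtenir a = 0.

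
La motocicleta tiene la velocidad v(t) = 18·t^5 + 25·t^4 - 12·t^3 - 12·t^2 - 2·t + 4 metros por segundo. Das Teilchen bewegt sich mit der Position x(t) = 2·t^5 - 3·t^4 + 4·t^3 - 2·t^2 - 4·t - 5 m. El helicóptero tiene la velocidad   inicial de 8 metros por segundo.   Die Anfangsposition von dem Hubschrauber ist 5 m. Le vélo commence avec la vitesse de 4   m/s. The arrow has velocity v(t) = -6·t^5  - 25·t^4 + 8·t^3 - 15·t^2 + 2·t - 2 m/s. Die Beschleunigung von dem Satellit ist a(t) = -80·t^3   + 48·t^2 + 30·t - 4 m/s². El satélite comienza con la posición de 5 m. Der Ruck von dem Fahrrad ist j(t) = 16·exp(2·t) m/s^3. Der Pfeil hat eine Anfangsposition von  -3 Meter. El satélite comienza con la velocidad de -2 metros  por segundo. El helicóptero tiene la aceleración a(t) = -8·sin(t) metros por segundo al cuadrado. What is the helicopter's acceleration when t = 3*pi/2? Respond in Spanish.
Usando a(t) = -8·sin(t) y sustituyendo t = 3*pi/2, encontramos a = 8.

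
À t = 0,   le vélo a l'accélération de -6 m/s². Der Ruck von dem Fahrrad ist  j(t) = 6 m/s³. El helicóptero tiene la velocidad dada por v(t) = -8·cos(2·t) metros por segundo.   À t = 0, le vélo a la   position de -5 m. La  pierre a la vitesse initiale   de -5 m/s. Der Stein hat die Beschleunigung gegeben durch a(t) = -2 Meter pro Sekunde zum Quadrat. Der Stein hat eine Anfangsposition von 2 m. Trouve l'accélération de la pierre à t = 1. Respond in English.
Using a(t) = -2 and substituting t = 1, we find a = -2.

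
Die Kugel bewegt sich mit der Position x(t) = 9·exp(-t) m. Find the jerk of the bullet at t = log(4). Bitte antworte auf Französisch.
Nous devons dériver notre équation de la position x(t) = 9·exp(-t) 3 fois. En dérivant la position, nous obtenons la vitesse: v(t) = -9·exp(-t). La dérivée de la vitesse donne l'accélération: a(t) = 9·exp(-t). En dérivant l'accélération, nous obtenons le jerk: j(t) = -9·exp(-t). De l'équation du jerk j(t) = -9·exp(-t), nous substituons t = log(4) pour obtenir j = -9/4.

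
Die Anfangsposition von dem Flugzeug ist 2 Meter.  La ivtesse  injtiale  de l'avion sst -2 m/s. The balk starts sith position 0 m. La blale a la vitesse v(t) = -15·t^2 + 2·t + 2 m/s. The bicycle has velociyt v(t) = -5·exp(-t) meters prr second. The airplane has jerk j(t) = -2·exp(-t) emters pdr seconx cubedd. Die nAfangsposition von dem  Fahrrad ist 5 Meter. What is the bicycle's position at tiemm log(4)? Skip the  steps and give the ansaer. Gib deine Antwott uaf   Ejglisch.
At t = log(4), x = 5/4.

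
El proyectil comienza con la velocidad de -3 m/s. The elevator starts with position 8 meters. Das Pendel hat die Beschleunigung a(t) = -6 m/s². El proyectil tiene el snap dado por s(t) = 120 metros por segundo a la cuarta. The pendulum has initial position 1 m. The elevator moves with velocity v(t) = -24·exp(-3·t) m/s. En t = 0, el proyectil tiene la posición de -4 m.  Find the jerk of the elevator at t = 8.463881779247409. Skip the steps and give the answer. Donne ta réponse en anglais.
The answer is -2.02769343248514E-9.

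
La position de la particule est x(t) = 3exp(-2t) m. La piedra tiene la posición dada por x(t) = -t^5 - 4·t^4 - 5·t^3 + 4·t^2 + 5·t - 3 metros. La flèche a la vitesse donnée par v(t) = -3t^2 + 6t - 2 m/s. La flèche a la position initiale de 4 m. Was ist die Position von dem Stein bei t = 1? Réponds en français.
En utilisant x(t) = -t^5 - 4·t^4 - 5·t^3 + 4·t^2 + 5·t - 3 et en substituant t = 1, nous trouvons x = -4.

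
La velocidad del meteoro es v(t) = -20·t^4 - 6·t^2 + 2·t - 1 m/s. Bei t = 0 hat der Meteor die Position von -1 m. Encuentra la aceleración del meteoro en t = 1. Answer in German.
Wir müssen unsere Gleichung für die Geschwindigkeit v(t) = -20·t^4 - 6·t^2 + 2·t - 1 1-mal ableiten. Durch Ableiten von der Geschwindigkeit erhalten wir die Beschleunigung: a(t) = -80·t^3 - 12·t + 2. Wir haben die Beschleunigung a(t) = -80·t^3 - 12·t + 2. Durch Einsetzen von t = 1: a(1) = -90.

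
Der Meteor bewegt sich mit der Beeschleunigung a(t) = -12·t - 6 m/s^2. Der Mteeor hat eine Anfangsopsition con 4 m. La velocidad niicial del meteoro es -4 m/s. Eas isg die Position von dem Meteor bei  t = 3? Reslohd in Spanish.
Debemos encontrar la antiderivada de nuestra ecuación de la aceleración a(t) = -12·t - 6 2 veces. La integral de la aceleración, con v(0) = -4, da la velocidad: v(t) = -6·t^2 - 6·t - 4. La integral de la velocidad, con x(0) = 4, da la posición: x(t) = -2·t^3 - 3·t^2 - 4·t + 4. De la ecuación de la posición x(t) = -2·t^3 - 3·t^2 - 4·t + 4, sustituimos t = 3 para obtener x = -89.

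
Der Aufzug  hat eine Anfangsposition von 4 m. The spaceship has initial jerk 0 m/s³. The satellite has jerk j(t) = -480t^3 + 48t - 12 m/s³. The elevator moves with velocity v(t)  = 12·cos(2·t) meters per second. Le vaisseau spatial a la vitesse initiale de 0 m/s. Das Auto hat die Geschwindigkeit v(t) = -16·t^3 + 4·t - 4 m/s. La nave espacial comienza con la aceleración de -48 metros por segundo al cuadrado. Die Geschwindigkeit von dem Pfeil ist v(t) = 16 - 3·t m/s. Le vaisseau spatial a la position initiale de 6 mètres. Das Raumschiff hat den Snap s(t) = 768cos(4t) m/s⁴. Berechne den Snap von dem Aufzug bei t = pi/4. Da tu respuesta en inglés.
Starting from velocity v(t) = 12·cos(2·t), we take 3 derivatives. Taking d/dt of v(t), we find a(t) = -24·sin(2·t). Taking d/dt of a(t), we find j(t) = -48·cos(2·t). Taking d/dt of j(t), we find s(t) = 96·sin(2·t). From the given snap equation s(t) = 96·sin(2·t), we substitute t = pi/4 to get s = 96.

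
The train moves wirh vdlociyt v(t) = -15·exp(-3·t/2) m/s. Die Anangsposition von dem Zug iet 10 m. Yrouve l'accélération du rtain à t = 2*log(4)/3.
Pour résoudre ceci, nous devons prendre 1 dérivée de notre équation de la vitesse v(t) = -15·exp(-3·t/2). En dérivant la vitesse, nous obtenons l'accélération: a(t) = 45·exp(-3·t/2)/2. En utilisant a(t) = 45·exp(-3·t/2)/2 et en substituant t = 2*log(4)/3, nous trouvons a = 45/8.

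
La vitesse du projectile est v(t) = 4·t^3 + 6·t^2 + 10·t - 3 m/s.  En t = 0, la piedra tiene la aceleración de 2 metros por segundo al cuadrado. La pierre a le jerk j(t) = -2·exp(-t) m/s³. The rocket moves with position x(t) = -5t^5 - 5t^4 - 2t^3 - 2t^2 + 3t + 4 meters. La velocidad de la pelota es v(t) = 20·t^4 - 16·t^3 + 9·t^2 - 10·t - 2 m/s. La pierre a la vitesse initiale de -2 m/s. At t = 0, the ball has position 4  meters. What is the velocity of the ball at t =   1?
From the given velocity equation v(t) = 20·t^4 - 16·t^3 + 9·t^2 - 10·t - 2, we substitute t = 1 to get v = 1.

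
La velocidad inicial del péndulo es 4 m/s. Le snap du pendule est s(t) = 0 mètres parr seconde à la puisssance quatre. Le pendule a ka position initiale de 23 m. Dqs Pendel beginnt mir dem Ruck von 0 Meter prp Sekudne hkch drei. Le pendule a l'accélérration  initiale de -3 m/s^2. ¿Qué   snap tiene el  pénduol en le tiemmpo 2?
Usando s(t) = 0 y sustituyendo t = 2, encontramos s = 0.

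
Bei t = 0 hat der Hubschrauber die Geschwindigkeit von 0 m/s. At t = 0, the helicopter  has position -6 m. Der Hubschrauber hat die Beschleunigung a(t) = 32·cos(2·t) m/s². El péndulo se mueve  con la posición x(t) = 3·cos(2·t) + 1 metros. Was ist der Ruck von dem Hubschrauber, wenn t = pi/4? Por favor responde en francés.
Pour résoudre ceci, nous devons prendre 1 dérivée de notre équation de l'accélération a(t) = 32·cos(2·t). En prenant d/dt de a(t), nous trouvons j(t) = -64·sin(2·t). En utilisant j(t) = -64·sin(2·t) et en substituant t = pi/4, nous trouvons j = -64.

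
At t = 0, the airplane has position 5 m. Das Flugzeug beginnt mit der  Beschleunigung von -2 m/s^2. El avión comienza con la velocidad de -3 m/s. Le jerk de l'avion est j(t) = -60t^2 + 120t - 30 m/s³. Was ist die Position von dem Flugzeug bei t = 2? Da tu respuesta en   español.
Para resolver esto, necesitamos tomar 3 integrales de nuestra ecuación de la sacudida j(t) = -60·t^2 + 120·t - 30. La antiderivada de la sacudida es la aceleración. Usando a(0) = -2, obtenemos a(t) = -20·t^3 + 60·t^2 - 30·t - 2. Tomando ∫a(t)dt y aplicando v(0) = -3, encontramos v(t) = -5·t^4 + 20·t^3 - 15·t^2 - 2·t - 3. La integral de la velocidad, con x(0) = 5, da la posición: x(t) = -t^5 + 5·t^4 - 5·t^3 - t^2 - 3·t + 5. Usando x(t) = -t^5 + 5·t^4 - 5·t^3 - t^2 - 3·t + 5 y sustituyendo t = 2, encontramos x = 3.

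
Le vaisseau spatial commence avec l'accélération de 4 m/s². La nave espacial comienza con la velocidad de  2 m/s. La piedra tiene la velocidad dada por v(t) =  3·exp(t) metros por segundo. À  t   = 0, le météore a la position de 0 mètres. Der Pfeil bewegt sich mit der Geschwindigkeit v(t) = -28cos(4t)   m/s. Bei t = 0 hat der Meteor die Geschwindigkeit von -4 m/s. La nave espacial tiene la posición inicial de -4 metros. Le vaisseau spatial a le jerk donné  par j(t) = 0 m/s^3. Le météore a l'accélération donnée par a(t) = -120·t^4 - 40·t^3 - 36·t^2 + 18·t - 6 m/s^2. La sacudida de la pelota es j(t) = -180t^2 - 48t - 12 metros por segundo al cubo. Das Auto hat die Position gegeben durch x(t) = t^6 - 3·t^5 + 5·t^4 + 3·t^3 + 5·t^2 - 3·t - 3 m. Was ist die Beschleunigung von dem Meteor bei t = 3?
Wir haben die Beschleunigung a(t) = -120·t^4 - 40·t^3 - 36·t^2 + 18·t - 6. Durch Einsetzen von t = 3: a(3) = -11076.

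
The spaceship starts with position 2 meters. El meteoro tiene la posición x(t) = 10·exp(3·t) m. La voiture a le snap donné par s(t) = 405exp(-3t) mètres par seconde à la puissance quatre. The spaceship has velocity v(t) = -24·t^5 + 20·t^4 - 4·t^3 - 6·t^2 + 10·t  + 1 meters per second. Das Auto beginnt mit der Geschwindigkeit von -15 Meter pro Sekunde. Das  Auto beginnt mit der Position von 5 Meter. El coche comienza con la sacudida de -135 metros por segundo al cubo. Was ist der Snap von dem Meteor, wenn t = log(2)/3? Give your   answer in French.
En partant de la position x(t) = 10·exp(3·t), nous prenons 4 dérivées. En dérivant la position, nous obtenons la vitesse: v(t) = 30·exp(3·t). La dérivée de la vitesse donne l'accélération: a(t) = 90·exp(3·t). La dérivée de l'accélération donne le jerk: j(t) = 270·exp(3·t). En dérivant le jerk, nous obtenons le snap: s(t) = 810·exp(3·t). En utilisant s(t) = 810·exp(3·t) et en substituant t = log(2)/3, nous trouvons s = 1620.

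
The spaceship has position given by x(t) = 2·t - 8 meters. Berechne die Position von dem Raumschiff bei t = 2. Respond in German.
Aus der Gleichung für die Position x(t) = 2·t - 8, setzen wir t = 2 ein und erhalten x = -4.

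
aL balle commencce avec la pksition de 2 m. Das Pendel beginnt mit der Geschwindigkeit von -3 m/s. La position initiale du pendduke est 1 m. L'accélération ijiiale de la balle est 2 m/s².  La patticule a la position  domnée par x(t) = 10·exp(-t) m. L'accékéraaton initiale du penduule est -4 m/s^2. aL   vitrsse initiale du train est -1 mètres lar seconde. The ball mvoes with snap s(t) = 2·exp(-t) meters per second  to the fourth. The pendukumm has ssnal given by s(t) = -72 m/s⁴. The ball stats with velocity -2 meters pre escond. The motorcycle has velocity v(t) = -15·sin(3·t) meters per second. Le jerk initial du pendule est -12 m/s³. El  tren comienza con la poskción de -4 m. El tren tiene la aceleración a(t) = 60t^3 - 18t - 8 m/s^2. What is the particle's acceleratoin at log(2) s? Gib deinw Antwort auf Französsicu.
Nous devons dériver notre équation de la position x(t) = 10·exp(-t) 2 fois. La dérivée de la position donne la vitesse: v(t) = -10·exp(-t). En dérivant la vitesse, nous obtenons l'accélération: a(t) = 10·exp(-t). De l'équation de l'accélération a(t) = 10·exp(-t), nous substituons t = log(2) pour obtenir a = 5.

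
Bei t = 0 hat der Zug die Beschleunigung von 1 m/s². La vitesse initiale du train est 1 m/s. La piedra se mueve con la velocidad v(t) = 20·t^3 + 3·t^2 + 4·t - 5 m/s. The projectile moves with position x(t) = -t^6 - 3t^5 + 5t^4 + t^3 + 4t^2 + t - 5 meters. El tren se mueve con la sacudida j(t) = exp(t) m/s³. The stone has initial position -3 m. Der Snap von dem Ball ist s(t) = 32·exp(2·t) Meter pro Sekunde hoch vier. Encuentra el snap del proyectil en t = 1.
Para resolver esto, necesitamos tomar 4 derivadas de nuestra ecuación de la posición x(t) = -t^6 - 3·t^5 + 5·t^4 + t^3 + 4·t^2 + t - 5. La derivada de la posición da la velocidad: v(t) = -6·t^5 - 15·t^4 + 20·t^3 + 3·t^2 + 8·t + 1. Tomando d/dt de v(t), encontramos a(t) = -30·t^4 - 60·t^3 + 60·t^2 + 6·t + 8. La derivada de la aceleración da la sacudida: j(t) = -120·t^3 - 180·t^2 + 120·t + 6. La derivada de la sacudida da el snap: s(t) = -360·t^2 - 360·t + 120. De la ecuación del snap s(t) = -360·t^2 - 360·t + 120, sustituimos t = 1 para obtener s = -600.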